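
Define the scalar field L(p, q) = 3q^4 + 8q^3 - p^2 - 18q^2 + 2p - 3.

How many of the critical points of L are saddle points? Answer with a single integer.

2

L separates as a function of p plus a function of q, so ∇L=0 decouples.
∂L/∂p = -2(p - 1) = 0 at p ∈ {1}; ∂L/∂q = 12q(q - 1)(q + 3) = 0 at q ∈ {-3, 0, 1}.
The Hessian is diagonal: diag(L_pp, L_qq). Second derivatives: L_pp(1)=-2; L_qq(-3)=144, L_qq(0)=-36, L_qq(1)=48.
Saddle points occur where the two diagonal entries have opposite signs: (1, -3), (1, 1). Count: 2.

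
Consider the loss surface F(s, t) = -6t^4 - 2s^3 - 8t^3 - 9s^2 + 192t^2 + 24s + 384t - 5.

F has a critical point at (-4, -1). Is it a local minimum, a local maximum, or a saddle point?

local minimum

The mixed partial ∂²F/∂s∂t is 0, so the Hessian at any point is diag(F_ss, F_tt) = diag(-6(2s + 3), 24(-3t^2 - 2t + 16)).
At (-4, -1): H = diag(30, 360).
Both eigenvalues are positive, so H is positive definite: a local minimum.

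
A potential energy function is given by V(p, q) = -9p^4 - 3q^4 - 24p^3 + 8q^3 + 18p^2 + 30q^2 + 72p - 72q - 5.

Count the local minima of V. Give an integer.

V separates as a function of p plus a function of q, so ∇V=0 decouples.
∂V/∂p = -36(p - 1)(p + 1)(p + 2) = 0 at p ∈ {-2, -1, 1}; ∂V/∂q = -12(q - 3)(q - 1)(q + 2) = 0 at q ∈ {-2, 1, 3}.
The Hessian is diagonal: diag(V_pp, V_qq). Second derivatives: V_pp(-2)=-108, V_pp(-1)=72, V_pp(1)=-216; V_qq(-2)=-180, V_qq(1)=72, V_qq(3)=-120.
Local minima occur where both diagonal entries positive: (-1, 1). Count: 1.

1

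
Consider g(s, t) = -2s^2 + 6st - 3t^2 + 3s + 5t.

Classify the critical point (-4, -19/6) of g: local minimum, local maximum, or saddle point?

The Hessian of g is constant: H = [[-4, 6], [6, -6]].
det(H) = (-4)·(-6) − 6² = -12.
Since det(H) < 0, H is indefinite and the critical point is a saddle point.

saddle point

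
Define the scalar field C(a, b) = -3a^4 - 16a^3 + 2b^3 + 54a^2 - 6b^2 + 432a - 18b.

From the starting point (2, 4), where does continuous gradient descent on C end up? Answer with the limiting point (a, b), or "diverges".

(-3, 3)

C is separable, so gradient descent decouples: a follows -∂C/∂a, b follows -∂C/∂b.
∂C/∂a = -12(a - 3)(a + 3)(a + 4); at a=2 this is 360, so a decreases.
∂C/∂b = 6(b - 3)(b + 1); at b=4 this is 30, so b decreases.
a converges to its nearest critical value -3 (a local min of the a-part); b converges to 3. The iterate converges to (-3, 3).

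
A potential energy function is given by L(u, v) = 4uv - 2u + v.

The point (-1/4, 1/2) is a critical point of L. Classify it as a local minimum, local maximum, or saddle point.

The Hessian of L is constant: H = [[0, 4], [4, 0]].
det(H) = 0·0 − 4² = -16.
Since det(H) < 0, H is indefinite and the critical point is a saddle point.

saddle point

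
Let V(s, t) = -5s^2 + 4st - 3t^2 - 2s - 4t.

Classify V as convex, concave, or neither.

concave

V is quadratic, so its Hessian is the constant matrix H = [[-10, 4], [4, -6]].
det(H) = 44, tr(H) = -16.
det(H) > 0 and tr(H) < 0, so H is negative definite everywhere: concave.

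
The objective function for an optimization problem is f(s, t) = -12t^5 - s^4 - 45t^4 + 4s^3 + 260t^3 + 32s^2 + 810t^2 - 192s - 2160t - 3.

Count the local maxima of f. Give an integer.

4

f separates as a function of s plus a function of t, so ∇f=0 decouples.
∂f/∂s = -4(s - 4)(s - 3)(s + 4) = 0 at s ∈ {-4, 3, 4}; ∂f/∂t = -60(t - 3)(t - 1)(t + 3)(t + 4) = 0 at t ∈ {-4, -3, 1, 3}.
The Hessian is diagonal: diag(f_ss, f_tt). Second derivatives: f_ss(-4)=-224, f_ss(3)=28, f_ss(4)=-32; f_tt(-4)=2100, f_tt(-3)=-1440, f_tt(1)=2400, f_tt(3)=-5040.
Local maxima occur where both diagonal entries negative: (-4, -3), (-4, 3), (4, -3), (4, 3). Count: 4.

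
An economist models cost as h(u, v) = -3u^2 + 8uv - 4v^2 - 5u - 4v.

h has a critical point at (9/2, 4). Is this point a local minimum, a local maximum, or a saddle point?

saddle point

The Hessian of h is constant: H = [[-6, 8], [8, -8]].
det(H) = (-6)·(-8) − 8² = -16.
Since det(H) < 0, H is indefinite and the critical point is a saddle point.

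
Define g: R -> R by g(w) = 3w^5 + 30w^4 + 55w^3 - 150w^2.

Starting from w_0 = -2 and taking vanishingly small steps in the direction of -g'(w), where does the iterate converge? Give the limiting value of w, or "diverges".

g'(w) = 15w(w - 1)(w + 4)(w + 5), so g'(-2) = 540.
Gradient descent moves in the -g' direction, i.e. w is decreasing.
The nearest critical point in that direction is w = -4, where g'' = 300 > 0 (a local minimum). The iterate converges there.

-4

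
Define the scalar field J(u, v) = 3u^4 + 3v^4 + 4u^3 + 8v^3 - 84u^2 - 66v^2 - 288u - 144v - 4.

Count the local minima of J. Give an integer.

4

J separates as a function of u plus a function of v, so ∇J=0 decouples.
∂J/∂u = 12(u - 4)(u + 2)(u + 3) = 0 at u ∈ {-3, -2, 4}; ∂J/∂v = 12(v - 3)(v + 1)(v + 4) = 0 at v ∈ {-4, -1, 3}.
The Hessian is diagonal: diag(J_uu, J_vv). Second derivatives: J_uu(-3)=84, J_uu(-2)=-72, J_uu(4)=504; J_vv(-4)=252, J_vv(-1)=-144, J_vv(3)=336.
Local minima occur where both diagonal entries positive: (-3, -4), (-3, 3), (4, -4), (4, 3). Count: 4.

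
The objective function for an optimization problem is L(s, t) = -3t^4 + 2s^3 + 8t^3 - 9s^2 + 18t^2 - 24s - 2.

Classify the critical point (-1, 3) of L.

The mixed partial ∂²L/∂s∂t is 0, so the Hessian at any point is diag(L_ss, L_tt) = diag(6(2s - 3), 12(-3t^2 + 4t + 3)).
At (-1, 3): H = diag(-30, -144).
Both eigenvalues are negative, so H is negative definite: a local maximum.

local maximum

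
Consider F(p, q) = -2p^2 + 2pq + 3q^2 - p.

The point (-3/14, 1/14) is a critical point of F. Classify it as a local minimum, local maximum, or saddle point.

saddle point

The Hessian of F is constant: H = [[-4, 2], [2, 6]].
det(H) = (-4)·6 − 2² = -28.
Since det(H) < 0, H is indefinite and the critical point is a saddle point.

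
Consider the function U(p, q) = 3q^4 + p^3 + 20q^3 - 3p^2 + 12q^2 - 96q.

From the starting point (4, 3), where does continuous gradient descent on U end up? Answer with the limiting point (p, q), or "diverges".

U is separable, so gradient descent decouples: p follows -∂U/∂p, q follows -∂U/∂q.
∂U/∂p = 3p(p - 2); at p=4 this is 24, so p decreases.
∂U/∂q = 12(q - 1)(q + 2)(q + 4); at q=3 this is 840, so q decreases.
p converges to its nearest critical value 2 (a local min of the p-part); q converges to 1. The iterate converges to (2, 1).

(2, 1)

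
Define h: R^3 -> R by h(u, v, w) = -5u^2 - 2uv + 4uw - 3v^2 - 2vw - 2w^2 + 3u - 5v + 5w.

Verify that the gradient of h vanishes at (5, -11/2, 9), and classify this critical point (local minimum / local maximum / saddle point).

local maximum

∇h = (-10u - 2v + 4w + 3, -2u - 6v - 2w - 5, 4u - 2v - 4w + 5); substituting (5, -11/2, 9) gives ∇h = (0, 0, 0), so (5, -11/2, 9) is indeed a critical point.
The Hessian is constant: H = [[-10, -2, 4], [-2, -6, -2], [4, -2, -4]].
Leading principal minors: Δ₁ = -10, Δ₂ = 56, Δ₃ = -56.
The minors alternate sign starting negative (−, +, −), so H is negative definite: a local maximum.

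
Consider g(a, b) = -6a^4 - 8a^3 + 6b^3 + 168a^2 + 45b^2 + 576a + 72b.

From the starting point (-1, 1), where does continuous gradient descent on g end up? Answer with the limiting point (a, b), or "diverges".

g is separable, so gradient descent decouples: a follows -∂g/∂a, b follows -∂g/∂b.
∂g/∂a = -24(a - 4)(a + 2)(a + 3); at a=-1 this is 240, so a decreases.
∂g/∂b = 18(b + 1)(b + 4); at b=1 this is 180, so b decreases.
a converges to its nearest critical value -2 (a local min of the a-part); b converges to -1. The iterate converges to (-2, -1).

(-2, -1)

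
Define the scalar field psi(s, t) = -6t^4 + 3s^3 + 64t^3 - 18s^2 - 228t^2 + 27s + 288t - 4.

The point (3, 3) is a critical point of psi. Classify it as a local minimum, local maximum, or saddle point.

local minimum

The mixed partial ∂²psi/∂s∂t is 0, so the Hessian at any point is diag(psi_ss, psi_tt) = diag(18(s - 2), 24(-3t^2 + 16t - 19)).
At (3, 3): H = diag(18, 48).
Both eigenvalues are positive, so H is positive definite: a local minimum.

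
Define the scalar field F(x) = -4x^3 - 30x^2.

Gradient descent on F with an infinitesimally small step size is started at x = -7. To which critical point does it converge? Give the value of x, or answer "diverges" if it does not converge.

-5

F'(x) = -12x(x + 5), so F'(-7) = -168.
Gradient descent moves in the -F' direction, i.e. x is increasing.
The nearest critical point in that direction is x = -5, where F'' = 60 > 0 (a local minimum). The iterate converges there.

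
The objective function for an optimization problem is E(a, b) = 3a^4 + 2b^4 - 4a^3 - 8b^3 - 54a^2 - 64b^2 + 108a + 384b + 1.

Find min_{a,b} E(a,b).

-1994

E(a,b) separates as P(a) + Q(b) + 1, so its minimum is min P + min Q + 1.
P'(a) = 12(a - 3)(a - 1)(a + 3) vanishes at a ∈ {-3, 1, 3}; Q'(b) = 8(b - 4)(b - 3)(b + 4) vanishes at b ∈ {-4, 3, 4}.
Local minima of P (where P''>0): P(-3)=-459, P(3)=-27. Local minima of Q: Q(-4)=-1536, Q(4)=512.
So the global minimum of E is P(-3) + Q(-4) + 1 = -459 − 1536 + 1 = -1994, attained at (-3, -4).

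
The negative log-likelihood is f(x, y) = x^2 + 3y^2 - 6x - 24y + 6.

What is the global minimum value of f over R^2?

-51

f(x,y) separates as P(x) + Q(y) + 6, so its minimum is min P + min Q + 6.
P'(x) = 2x - 6 vanishes at x ∈ {3}; Q'(y) = 6y - 24 vanishes at y ∈ {4}.
Local minima of P (where P''>0): P(3)=-9. Local minima of Q: Q(4)=-48.
So the global minimum of f is P(3) + Q(4) + 6 = -9 − 48 + 6 = -51, attained at (3, 4).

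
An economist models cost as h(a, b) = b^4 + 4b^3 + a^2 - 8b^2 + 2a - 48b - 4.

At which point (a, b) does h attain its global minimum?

h(a,b) separates as P(a) + Q(b) − 4, so its minimum is min P + min Q − 4.
P'(a) = 2a + 2 vanishes at a ∈ {-1}; Q'(b) = 4(b - 2)(b + 2)(b + 3) vanishes at b ∈ {-3, -2, 2}.
Local minima of P (where P''>0): P(-1)=-1. Local minima of Q: Q(-3)=45, Q(2)=-80.
So the global minimum of h is P(-1) + Q(2) − 4 = -1 − 80 − 4 = -85, attained at (-1, 2).

(-1, 2)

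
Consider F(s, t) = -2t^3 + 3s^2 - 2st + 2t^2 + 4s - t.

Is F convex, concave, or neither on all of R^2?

neither

The term -2t^3 is cubic, so the Hessian is not constant.
∂²F/∂t² = -12t + 4, which takes both signs as t varies (negative for sufficiently large t). A diagonal entry of the Hessian changing sign means the Hessian is neither positive- nor negative-semidefinite on all of R^2.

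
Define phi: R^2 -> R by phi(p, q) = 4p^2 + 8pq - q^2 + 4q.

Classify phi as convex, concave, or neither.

neither

phi is quadratic, so its Hessian is the constant matrix H = [[8, 8], [8, -2]].
det(H) = -80, tr(H) = 6.
det(H) < 0, so H is indefinite: neither convex nor concave.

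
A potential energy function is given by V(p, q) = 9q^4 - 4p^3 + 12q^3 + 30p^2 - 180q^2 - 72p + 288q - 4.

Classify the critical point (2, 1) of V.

The mixed partial ∂²V/∂p∂q is 0, so the Hessian at any point is diag(V_pp, V_qq) = diag(12(-2p + 5), 36(3q^2 + 2q - 10)).
At (2, 1): H = diag(12, -180).
The eigenvalues have opposite signs, so H is indefinite: a saddle point.

saddle point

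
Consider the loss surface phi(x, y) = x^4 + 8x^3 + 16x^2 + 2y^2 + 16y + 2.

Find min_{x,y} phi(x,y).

-30

phi(x,y) separates as P(x) + Q(y) + 2, so its minimum is min P + min Q + 2.
P'(x) = 4x(x + 2)(x + 4) vanishes at x ∈ {-4, -2, 0}; Q'(y) = 4y + 16 vanishes at y ∈ {-4}.
Local minima of P (where P''>0): P(-4)=0, P(0)=0. Local minima of Q: Q(-4)=-32.
So the global minimum of phi is P(-4) + Q(-4) + 2 = 0 − 32 + 2 = -30, attained at (-4, -4).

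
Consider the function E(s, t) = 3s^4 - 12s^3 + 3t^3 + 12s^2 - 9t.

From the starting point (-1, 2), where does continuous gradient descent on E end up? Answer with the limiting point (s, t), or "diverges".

(0, 1)

E is separable, so gradient descent decouples: s follows -∂E/∂s, t follows -∂E/∂t.
∂E/∂s = 12s(s - 2)(s - 1); at s=-1 this is -72, so s increases.
∂E/∂t = 9(t - 1)(t + 1); at t=2 this is 27, so t decreases.
s converges to its nearest critical value 0 (a local min of the s-part); t converges to 1. The iterate converges to (0, 1).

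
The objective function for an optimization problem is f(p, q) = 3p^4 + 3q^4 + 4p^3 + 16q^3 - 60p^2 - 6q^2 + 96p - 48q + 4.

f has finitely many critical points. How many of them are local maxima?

f separates as a function of p plus a function of q, so ∇f=0 decouples.
∂f/∂p = 12(p - 2)(p - 1)(p + 4) = 0 at p ∈ {-4, 1, 2}; ∂f/∂q = 12(q - 1)(q + 1)(q + 4) = 0 at q ∈ {-4, -1, 1}.
The Hessian is diagonal: diag(f_pp, f_qq). Second derivatives: f_pp(-4)=360, f_pp(1)=-60, f_pp(2)=72; f_qq(-4)=180, f_qq(-1)=-72, f_qq(1)=120.
Local maxima occur where both diagonal entries negative: (1, -1). Count: 1.

1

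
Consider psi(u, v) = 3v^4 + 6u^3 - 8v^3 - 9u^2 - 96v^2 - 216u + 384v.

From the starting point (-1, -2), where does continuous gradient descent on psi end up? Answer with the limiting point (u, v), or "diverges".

psi is separable, so gradient descent decouples: u follows -∂psi/∂u, v follows -∂psi/∂v.
∂psi/∂u = 18(u - 4)(u + 3); at u=-1 this is -180, so u increases.
∂psi/∂v = 12(v - 4)(v - 2)(v + 4); at v=-2 this is 576, so v decreases.
u converges to its nearest critical value 4 (a local min of the u-part); v converges to -4. The iterate converges to (4, -4).

(4, -4)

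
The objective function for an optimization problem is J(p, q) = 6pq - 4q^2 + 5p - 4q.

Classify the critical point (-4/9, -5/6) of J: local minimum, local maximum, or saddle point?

The Hessian of J is constant: H = [[0, 6], [6, -8]].
det(H) = 0·(-8) − 6² = -36.
Since det(H) < 0, H is indefinite and the critical point is a saddle point.

saddle point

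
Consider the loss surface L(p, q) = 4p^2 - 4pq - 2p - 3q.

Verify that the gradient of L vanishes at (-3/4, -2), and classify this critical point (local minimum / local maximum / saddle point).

∇L = (8p - 4q - 2, -4p - 3); substituting (-3/4, -2) gives ∇L = (0, 0), so (-3/4, -2) is indeed a critical point.
The Hessian of L is constant: H = [[8, -4], [-4, 0]].
det(H) = 8·0 − (-4)² = -16.
Since det(H) < 0, H is indefinite and the critical point is a saddle point.

saddle point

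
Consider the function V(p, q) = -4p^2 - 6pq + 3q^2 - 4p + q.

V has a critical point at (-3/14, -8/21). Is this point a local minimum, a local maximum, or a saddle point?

The Hessian of V is constant: H = [[-8, -6], [-6, 6]].
det(H) = (-8)·6 − (-6)² = -84.
Since det(H) < 0, H is indefinite and the critical point is a saddle point.

saddle point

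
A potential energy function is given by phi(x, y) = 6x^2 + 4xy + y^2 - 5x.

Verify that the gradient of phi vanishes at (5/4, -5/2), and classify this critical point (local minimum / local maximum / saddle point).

local minimum

∇phi = (12x + 4y - 5, 4x + 2y); substituting (5/4, -5/2) gives ∇phi = (0, 0), so (5/4, -5/2) is indeed a critical point.
The Hessian of phi is constant: H = [[12, 4], [4, 2]].
det(H) = 12·2 − 4² = 8.
det(H) > 0 and tr(H) = 14 > 0, so H is positive definite and the point is a local minimum.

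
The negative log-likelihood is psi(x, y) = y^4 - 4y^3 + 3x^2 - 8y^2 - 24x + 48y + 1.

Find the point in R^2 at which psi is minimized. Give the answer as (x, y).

(4, -2)

psi(x,y) separates as P(x) + Q(y) + 1, so its minimum is min P + min Q + 1.
P'(x) = 6x - 24 vanishes at x ∈ {4}; Q'(y) = 4(y - 3)(y - 2)(y + 2) vanishes at y ∈ {-2, 2, 3}.
Local minima of P (where P''>0): P(4)=-48. Local minima of Q: Q(-2)=-80, Q(3)=45.
So the global minimum of psi is P(4) + Q(-2) + 1 = -48 − 80 + 1 = -127, attained at (4, -2).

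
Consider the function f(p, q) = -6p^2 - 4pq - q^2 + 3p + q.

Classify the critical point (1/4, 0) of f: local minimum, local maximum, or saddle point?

The Hessian of f is constant: H = [[-12, -4], [-4, -2]].
det(H) = (-12)·(-2) − (-4)² = 8.
det(H) > 0 and tr(H) = -14 < 0, so H is negative definite and the point is a local maximum.

local maximum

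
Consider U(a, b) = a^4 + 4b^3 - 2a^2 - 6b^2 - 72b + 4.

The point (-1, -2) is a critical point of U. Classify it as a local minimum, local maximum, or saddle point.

saddle point

The mixed partial ∂²U/∂a∂b is 0, so the Hessian at any point is diag(U_aa, U_bb) = diag(4(3a^2 - 1), 12(2b - 1)).
At (-1, -2): H = diag(8, -60).
The eigenvalues have opposite signs, so H is indefinite: a saddle point.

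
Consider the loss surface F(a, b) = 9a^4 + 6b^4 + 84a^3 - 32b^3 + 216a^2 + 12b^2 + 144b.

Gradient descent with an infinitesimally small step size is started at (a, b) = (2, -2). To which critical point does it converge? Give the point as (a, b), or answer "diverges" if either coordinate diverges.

(0, -1)

F is separable, so gradient descent decouples: a follows -∂F/∂a, b follows -∂F/∂b.
∂F/∂a = 36a(a + 3)(a + 4); at a=2 this is 2160, so a decreases.
∂F/∂b = 24(b - 3)(b - 2)(b + 1); at b=-2 this is -480, so b increases.
a converges to its nearest critical value 0 (a local min of the a-part); b converges to -1. The iterate converges to (0, -1).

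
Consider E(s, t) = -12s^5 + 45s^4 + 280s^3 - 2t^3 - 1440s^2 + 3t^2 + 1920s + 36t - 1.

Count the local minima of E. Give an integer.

E separates as a function of s plus a function of t, so ∇E=0 decouples.
∂E/∂s = -60(s - 4)(s - 2)(s - 1)(s + 4) = 0 at s ∈ {-4, 1, 2, 4}; ∂E/∂t = -6(t - 3)(t + 2) = 0 at t ∈ {-2, 3}.
The Hessian is diagonal: diag(E_ss, E_tt). Second derivatives: E_ss(-4)=14400, E_ss(1)=-900, E_ss(2)=720, E_ss(4)=-2880; E_tt(-2)=30, E_tt(3)=-30.
Local minima occur where both diagonal entries positive: (-4, -2), (2, -2). Count: 2.

2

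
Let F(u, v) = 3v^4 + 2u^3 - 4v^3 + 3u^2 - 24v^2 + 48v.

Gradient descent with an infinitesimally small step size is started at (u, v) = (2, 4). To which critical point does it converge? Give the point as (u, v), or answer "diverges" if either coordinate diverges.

(0, 2)

F is separable, so gradient descent decouples: u follows -∂F/∂u, v follows -∂F/∂v.
∂F/∂u = 6u(u + 1); at u=2 this is 36, so u decreases.
∂F/∂v = 12(v - 2)(v - 1)(v + 2); at v=4 this is 432, so v decreases.
u converges to its nearest critical value 0 (a local min of the u-part); v converges to 2. The iterate converges to (0, 2).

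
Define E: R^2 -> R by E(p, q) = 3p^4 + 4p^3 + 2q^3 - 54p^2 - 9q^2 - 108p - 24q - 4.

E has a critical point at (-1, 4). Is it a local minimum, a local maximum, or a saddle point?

saddle point

The mixed partial ∂²E/∂p∂q is 0, so the Hessian at any point is diag(E_pp, E_qq) = diag(12(3p^2 + 2p - 9), 6(2q - 3)).
At (-1, 4): H = diag(-96, 30).
The eigenvalues have opposite signs, so H is indefinite: a saddle point.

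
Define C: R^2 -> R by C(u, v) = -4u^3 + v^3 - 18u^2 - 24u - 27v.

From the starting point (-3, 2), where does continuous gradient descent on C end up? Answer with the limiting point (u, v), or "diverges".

C is separable, so gradient descent decouples: u follows -∂C/∂u, v follows -∂C/∂v.
∂C/∂u = -12(u + 1)(u + 2); at u=-3 this is -24, so u increases.
∂C/∂v = 3(v - 3)(v + 3); at v=2 this is -15, so v increases.
u converges to its nearest critical value -2 (a local min of the u-part); v converges to 3. The iterate converges to (-2, 3).

(-2, 3)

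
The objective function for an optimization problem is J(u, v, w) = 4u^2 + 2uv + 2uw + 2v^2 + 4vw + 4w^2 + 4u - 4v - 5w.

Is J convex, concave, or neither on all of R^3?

J is quadratic, so its Hessian is the constant matrix H = [[8, 2, 2], [2, 4, 4], [2, 4, 8]].
Leading principal minors: 8, 28, 112.
All positive ⇒ H ≻ 0 ⇒ convex.

convex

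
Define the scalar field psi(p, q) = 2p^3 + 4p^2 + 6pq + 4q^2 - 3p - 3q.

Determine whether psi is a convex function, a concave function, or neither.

The term 2p^3 is cubic, so the Hessian is not constant.
∂²psi/∂p² = 12p + 8, which takes both signs as p varies (negative for sufficiently negative p). A diagonal entry of the Hessian changing sign means the Hessian is neither positive- nor negative-semidefinite on all of R^2.

neither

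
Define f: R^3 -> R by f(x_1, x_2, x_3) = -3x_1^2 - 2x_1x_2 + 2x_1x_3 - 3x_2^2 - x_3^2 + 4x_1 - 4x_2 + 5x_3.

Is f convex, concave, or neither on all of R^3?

f is quadratic, so its Hessian is the constant matrix H = [[-6, -2, 2], [-2, -6, 0], [2, 0, -2]].
Leading principal minors: -6, 32, -40.
Signs alternate −, +, − ⇒ H ≺ 0 ⇒ concave.

concave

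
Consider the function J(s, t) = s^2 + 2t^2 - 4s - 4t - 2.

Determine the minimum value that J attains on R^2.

J(s,t) separates as P(s) + Q(t) − 2, so its minimum is min P + min Q − 2.
P'(s) = 2s - 4 vanishes at s ∈ {2}; Q'(t) = 4(t - 1) vanishes at t ∈ {1}.
Local minima of P (where P''>0): P(2)=-4. Local minima of Q: Q(1)=-2.
So the global minimum of J is P(2) + Q(1) − 2 = -4 − 2 − 2 = -8, attained at (2, 1).

-8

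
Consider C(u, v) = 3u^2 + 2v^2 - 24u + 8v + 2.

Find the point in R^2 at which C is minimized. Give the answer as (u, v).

(4, -2)

C(u,v) separates as P(u) + Q(v) + 2, so its minimum is min P + min Q + 2.
P'(u) = 6u - 24 vanishes at u ∈ {4}; Q'(v) = 4v + 8 vanishes at v ∈ {-2}.
Local minima of P (where P''>0): P(4)=-48. Local minima of Q: Q(-2)=-8.
So the global minimum of C is P(4) + Q(-2) + 2 = -48 − 8 + 2 = -54, attained at (4, -2).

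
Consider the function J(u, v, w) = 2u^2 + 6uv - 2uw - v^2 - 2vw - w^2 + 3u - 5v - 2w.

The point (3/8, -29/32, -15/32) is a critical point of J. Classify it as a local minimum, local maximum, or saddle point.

saddle point

The Hessian is constant: H = [[4, 6, -2], [6, -2, -2], [-2, -2, -2]].
Leading principal minors: Δ₁ = 4, Δ₂ = -44, Δ₃ = 128.
The minors fit neither the all-positive nor the alternating-sign pattern, so H is indefinite: a saddle point.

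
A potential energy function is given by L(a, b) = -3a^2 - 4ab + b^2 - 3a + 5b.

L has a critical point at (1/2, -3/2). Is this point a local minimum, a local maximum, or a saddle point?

saddle point

The Hessian of L is constant: H = [[-6, -4], [-4, 2]].
det(H) = (-6)·2 − (-4)² = -28.
Since det(H) < 0, H is indefinite and the critical point is a saddle point.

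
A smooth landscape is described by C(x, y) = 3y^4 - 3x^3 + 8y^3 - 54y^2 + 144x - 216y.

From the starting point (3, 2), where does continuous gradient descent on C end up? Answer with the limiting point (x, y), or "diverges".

C is separable, so gradient descent decouples: x follows -∂C/∂x, y follows -∂C/∂y.
∂C/∂x = -9(x - 4)(x + 4); at x=3 this is 63, so x decreases.
∂C/∂y = 12(y - 3)(y + 2)(y + 3); at y=2 this is -240, so y increases.
x converges to its nearest critical value -4 (a local min of the x-part); y converges to 3. The iterate converges to (-4, 3).

(-4, 3)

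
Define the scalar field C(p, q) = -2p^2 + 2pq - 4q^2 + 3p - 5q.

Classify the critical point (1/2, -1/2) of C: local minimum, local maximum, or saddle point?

The Hessian of C is constant: H = [[-4, 2], [2, -8]].
det(H) = (-4)·(-8) − 2² = 28.
det(H) > 0 and tr(H) = -12 < 0, so H is negative definite and the point is a local maximum.

local maximum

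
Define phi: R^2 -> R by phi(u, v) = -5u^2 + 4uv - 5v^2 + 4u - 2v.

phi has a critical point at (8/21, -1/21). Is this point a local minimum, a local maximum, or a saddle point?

local maximum

The Hessian of phi is constant: H = [[-10, 4], [4, -10]].
det(H) = (-10)·(-10) − 4² = 84.
det(H) > 0 and tr(H) = -20 < 0, so H is negative definite and the point is a local maximum.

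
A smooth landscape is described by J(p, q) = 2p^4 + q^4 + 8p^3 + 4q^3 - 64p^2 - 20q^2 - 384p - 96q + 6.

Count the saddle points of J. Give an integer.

4

J separates as a function of p plus a function of q, so ∇J=0 decouples.
∂J/∂p = 8(p - 4)(p + 3)(p + 4) = 0 at p ∈ {-4, -3, 4}; ∂J/∂q = 4(q - 3)(q + 2)(q + 4) = 0 at q ∈ {-4, -2, 3}.
The Hessian is diagonal: diag(J_pp, J_qq). Second derivatives: J_pp(-4)=64, J_pp(-3)=-56, J_pp(4)=448; J_qq(-4)=56, J_qq(-2)=-40, J_qq(3)=140.
Saddle points occur where the two diagonal entries have opposite signs: (-4, -2), (-3, -4), (-3, 3), (4, -2). Count: 4.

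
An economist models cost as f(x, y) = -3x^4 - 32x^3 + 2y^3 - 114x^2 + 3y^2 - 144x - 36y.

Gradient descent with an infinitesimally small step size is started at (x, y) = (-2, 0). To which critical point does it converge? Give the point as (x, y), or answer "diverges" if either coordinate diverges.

(-3, 2)

f is separable, so gradient descent decouples: x follows -∂f/∂x, y follows -∂f/∂y.
∂f/∂x = -12(x + 1)(x + 3)(x + 4); at x=-2 this is 24, so x decreases.
∂f/∂y = 6(y - 2)(y + 3); at y=0 this is -36, so y increases.
x converges to its nearest critical value -3 (a local min of the x-part); y converges to 2. The iterate converges to (-3, 2).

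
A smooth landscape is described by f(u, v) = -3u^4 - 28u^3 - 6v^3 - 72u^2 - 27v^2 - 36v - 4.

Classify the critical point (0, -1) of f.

local maximum

The mixed partial ∂²f/∂u∂v is 0, so the Hessian at any point is diag(f_uu, f_vv) = diag(-12(3u^2 + 14u + 12), -18(2v + 3)).
At (0, -1): H = diag(-144, -18).
Both eigenvalues are negative, so H is negative definite: a local maximum.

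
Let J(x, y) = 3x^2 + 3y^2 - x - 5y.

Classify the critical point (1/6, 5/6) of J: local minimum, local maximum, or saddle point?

The Hessian of J is constant: H = [[6, 0], [0, 6]].
det(H) = 6·6 − 0² = 36.
det(H) > 0 and tr(H) = 12 > 0, so H is positive definite and the point is a local minimum.

local minimum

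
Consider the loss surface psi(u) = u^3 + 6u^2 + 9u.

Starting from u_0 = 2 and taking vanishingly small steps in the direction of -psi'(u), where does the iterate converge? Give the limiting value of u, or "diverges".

-1

psi'(u) = 3(u + 1)(u + 3), so psi'(2) = 45.
Gradient descent moves in the -psi' direction, i.e. u is decreasing.
The nearest critical point in that direction is u = -1, where psi'' = 6 > 0 (a local minimum). The iterate converges there.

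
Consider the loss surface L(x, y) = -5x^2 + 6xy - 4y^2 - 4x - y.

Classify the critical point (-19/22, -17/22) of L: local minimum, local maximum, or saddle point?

The Hessian of L is constant: H = [[-10, 6], [6, -8]].
det(H) = (-10)·(-8) − 6² = 44.
det(H) > 0 and tr(H) = -18 < 0, so H is negative definite and the point is a local maximum.

local maximum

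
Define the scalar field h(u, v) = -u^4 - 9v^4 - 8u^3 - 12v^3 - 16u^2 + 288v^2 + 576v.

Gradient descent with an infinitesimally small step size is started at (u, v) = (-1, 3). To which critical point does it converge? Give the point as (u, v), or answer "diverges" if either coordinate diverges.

h is separable, so gradient descent decouples: u follows -∂h/∂u, v follows -∂h/∂v.
∂h/∂u = -4u(u + 2)(u + 4); at u=-1 this is 12, so u decreases.
∂h/∂v = -36(v - 4)(v + 1)(v + 4); at v=3 this is 1008, so v decreases.
u converges to its nearest critical value -2 (a local min of the u-part); v converges to -1. The iterate converges to (-2, -1).

(-2, -1)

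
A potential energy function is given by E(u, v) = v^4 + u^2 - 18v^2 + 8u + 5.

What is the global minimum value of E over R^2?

E(u,v) separates as P(u) + Q(v) + 5, so its minimum is min P + min Q + 5.
P'(u) = 2u + 8 vanishes at u ∈ {-4}; Q'(v) = 4v(v - 3)(v + 3) vanishes at v ∈ {-3, 0, 3}.
Local minima of P (where P''>0): P(-4)=-16. Local minima of Q: Q(-3)=-81, Q(3)=-81.
So the global minimum of E is P(-4) + Q(-3) + 5 = -16 − 81 + 5 = -92, attained at (-4, -3).

-92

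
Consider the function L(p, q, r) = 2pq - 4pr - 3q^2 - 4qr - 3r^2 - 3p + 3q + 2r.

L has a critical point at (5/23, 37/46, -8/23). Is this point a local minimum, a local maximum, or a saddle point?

The Hessian is constant: H = [[0, 2, -4], [2, -6, -4], [-4, -4, -6]].
Leading principal minors: Δ₁ = 0, Δ₂ = -4, Δ₃ = 184.
The minors fit neither the all-positive nor the alternating-sign pattern, so H is indefinite: a saddle point.

saddle point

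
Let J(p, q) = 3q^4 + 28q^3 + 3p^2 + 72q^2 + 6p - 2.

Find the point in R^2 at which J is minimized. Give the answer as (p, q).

(-1, 0)

J(p,q) separates as A(p) + B(q) − 2, so its minimum is min A + min B − 2.
A'(p) = 6p + 6 vanishes at p ∈ {-1}; B'(q) = 12q(q + 3)(q + 4) vanishes at q ∈ {-4, -3, 0}.
Local minima of A (where A''>0): A(-1)=-3. Local minima of B: B(-4)=128, B(0)=0.
So the global minimum of J is A(-1) + B(0) − 2 = -3 + 0 − 2 = -5, attained at (-1, 0).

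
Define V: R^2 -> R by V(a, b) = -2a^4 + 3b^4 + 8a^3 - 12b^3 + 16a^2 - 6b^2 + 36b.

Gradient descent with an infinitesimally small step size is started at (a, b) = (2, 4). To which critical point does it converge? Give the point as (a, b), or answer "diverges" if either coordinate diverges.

V is separable, so gradient descent decouples: a follows -∂V/∂a, b follows -∂V/∂b.
∂V/∂a = -8a(a - 4)(a + 1); at a=2 this is 96, so a decreases.
∂V/∂b = 12(b - 3)(b - 1)(b + 1); at b=4 this is 180, so b decreases.
a converges to its nearest critical value 0 (a local min of the a-part); b converges to 3. The iterate converges to (0, 3).

(0, 3)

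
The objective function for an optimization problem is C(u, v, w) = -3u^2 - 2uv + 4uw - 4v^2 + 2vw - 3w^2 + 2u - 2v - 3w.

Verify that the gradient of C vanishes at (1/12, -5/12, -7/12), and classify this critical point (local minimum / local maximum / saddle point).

∇C = (-6u - 2v + 4w + 2, -2u - 8v + 2w - 2, 4u + 2v - 6w - 3); substituting (1/12, -5/12, -7/12) gives ∇C = (0, 0, 0), so (1/12, -5/12, -7/12) is indeed a critical point.
The Hessian is constant: H = [[-6, -2, 4], [-2, -8, 2], [4, 2, -6]].
Leading principal minors: Δ₁ = -6, Δ₂ = 44, Δ₃ = -144.
The minors alternate sign starting negative (−, +, −), so H is negative definite: a local maximum.

local maximum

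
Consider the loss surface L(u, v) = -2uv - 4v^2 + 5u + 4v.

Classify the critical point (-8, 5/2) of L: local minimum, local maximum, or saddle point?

The Hessian of L is constant: H = [[0, -2], [-2, -8]].
det(H) = 0·(-8) − (-2)² = -4.
Since det(H) < 0, H is indefinite and the critical point is a saddle point.

saddle point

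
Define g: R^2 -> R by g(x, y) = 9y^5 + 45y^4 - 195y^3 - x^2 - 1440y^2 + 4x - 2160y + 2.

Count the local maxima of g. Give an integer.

2

g separates as a function of x plus a function of y, so ∇g=0 decouples.
∂g/∂x = -2(x - 2) = 0 at x ∈ {2}; ∂g/∂y = 45(y - 4)(y + 1)(y + 3)(y + 4) = 0 at y ∈ {-4, -3, -1, 4}.
The Hessian is diagonal: diag(g_xx, g_yy). Second derivatives: g_xx(2)=-2; g_yy(-4)=-1080, g_yy(-3)=630, g_yy(-1)=-1350, g_yy(4)=12600.
Local maxima occur where both diagonal entries negative: (2, -4), (2, -1). Count: 2.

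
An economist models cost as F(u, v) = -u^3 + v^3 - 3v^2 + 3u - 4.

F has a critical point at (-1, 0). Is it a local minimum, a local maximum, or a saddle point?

saddle point

The mixed partial ∂²F/∂u∂v is 0, so the Hessian at any point is diag(F_uu, F_vv) = diag(-6u, 6(v - 1)).
At (-1, 0): H = diag(6, -6).
The eigenvalues have opposite signs, so H is indefinite: a saddle point.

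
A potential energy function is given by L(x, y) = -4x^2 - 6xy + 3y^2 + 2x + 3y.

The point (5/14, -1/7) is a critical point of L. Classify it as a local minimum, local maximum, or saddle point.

saddle point

The Hessian of L is constant: H = [[-8, -6], [-6, 6]].
det(H) = (-8)·6 − (-6)² = -84.
Since det(H) < 0, H is indefinite and the critical point is a saddle point.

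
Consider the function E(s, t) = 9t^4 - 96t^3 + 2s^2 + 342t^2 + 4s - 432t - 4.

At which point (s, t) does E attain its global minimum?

(-1, 1)

E(s,t) separates as P(s) + Q(t) − 4, so its minimum is min P + min Q − 4.
P'(s) = 4s + 4 vanishes at s ∈ {-1}; Q'(t) = 36(t - 4)(t - 3)(t - 1) vanishes at t ∈ {1, 3, 4}.
Local minima of P (where P''>0): P(-1)=-2. Local minima of Q: Q(1)=-177, Q(4)=-96.
So the global minimum of E is P(-1) + Q(1) − 4 = -2 − 177 − 4 = -183, attained at (-1, 1).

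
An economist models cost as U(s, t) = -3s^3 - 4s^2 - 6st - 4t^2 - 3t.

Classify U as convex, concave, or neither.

neither

The term -3s^3 is cubic, so the Hessian is not constant.
∂²U/∂s² = -18s - 8, which takes both signs as s varies (negative for sufficiently large s). A diagonal entry of the Hessian changing sign means the Hessian is neither positive- nor negative-semidefinite on all of R^2.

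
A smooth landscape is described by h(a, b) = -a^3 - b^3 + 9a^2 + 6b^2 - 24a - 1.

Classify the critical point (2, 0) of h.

The mixed partial ∂²h/∂a∂b is 0, so the Hessian at any point is diag(h_aa, h_bb) = diag(6(-a + 3), 6(-b + 2)).
At (2, 0): H = diag(6, 12).
Both eigenvalues are positive, so H is positive definite: a local minimum.

local minimum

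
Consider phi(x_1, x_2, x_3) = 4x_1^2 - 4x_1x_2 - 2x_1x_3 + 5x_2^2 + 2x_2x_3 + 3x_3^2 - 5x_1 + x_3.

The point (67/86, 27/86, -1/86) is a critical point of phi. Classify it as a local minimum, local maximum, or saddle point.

The Hessian is constant: H = [[8, -4, -2], [-4, 10, 2], [-2, 2, 6]].
Leading principal minors: Δ₁ = 8, Δ₂ = 64, Δ₃ = 344.
All leading minors are positive, so H is positive definite: a local minimum.

local minimum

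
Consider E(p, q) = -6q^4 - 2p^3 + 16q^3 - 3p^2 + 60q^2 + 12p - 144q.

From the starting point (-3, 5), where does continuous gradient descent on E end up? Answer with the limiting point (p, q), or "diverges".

E is separable, so gradient descent decouples: p follows -∂E/∂p, q follows -∂E/∂q.
∂E/∂p = -6(p - 1)(p + 2); at p=-3 this is -24, so p increases.
∂E/∂q = -24(q - 3)(q - 1)(q + 2); at q=5 this is -1344, so q increases.
The q-coordinate has no critical point in that direction and runs off to infinity.

diverges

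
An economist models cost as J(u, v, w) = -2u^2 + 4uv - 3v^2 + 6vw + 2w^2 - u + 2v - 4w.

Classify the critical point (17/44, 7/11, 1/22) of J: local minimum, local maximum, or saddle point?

saddle point

The Hessian is constant: H = [[-4, 4, 0], [4, -6, 6], [0, 6, 4]].
Leading principal minors: Δ₁ = -4, Δ₂ = 8, Δ₃ = 176.
The minors fit neither the all-positive nor the alternating-sign pattern, so H is indefinite: a saddle point.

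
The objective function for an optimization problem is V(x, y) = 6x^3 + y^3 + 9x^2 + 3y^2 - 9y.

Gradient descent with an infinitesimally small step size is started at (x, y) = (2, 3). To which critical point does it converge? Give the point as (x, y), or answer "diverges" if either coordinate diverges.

V is separable, so gradient descent decouples: x follows -∂V/∂x, y follows -∂V/∂y.
∂V/∂x = 18x(x + 1); at x=2 this is 108, so x decreases.
∂V/∂y = 3(y - 1)(y + 3); at y=3 this is 36, so y decreases.
x converges to its nearest critical value 0 (a local min of the x-part); y converges to 1. The iterate converges to (0, 1).

(0, 1)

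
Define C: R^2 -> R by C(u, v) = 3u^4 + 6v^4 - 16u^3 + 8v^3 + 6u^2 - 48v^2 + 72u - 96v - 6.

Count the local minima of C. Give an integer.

C separates as a function of u plus a function of v, so ∇C=0 decouples.
∂C/∂u = 12(u - 3)(u - 2)(u + 1) = 0 at u ∈ {-1, 2, 3}; ∂C/∂v = 24(v - 2)(v + 1)(v + 2) = 0 at v ∈ {-2, -1, 2}.
The Hessian is diagonal: diag(C_uu, C_vv). Second derivatives: C_uu(-1)=144, C_uu(2)=-36, C_uu(3)=48; C_vv(-2)=96, C_vv(-1)=-72, C_vv(2)=288.
Local minima occur where both diagonal entries positive: (-1, -2), (-1, 2), (3, -2), (3, 2). Count: 4.

4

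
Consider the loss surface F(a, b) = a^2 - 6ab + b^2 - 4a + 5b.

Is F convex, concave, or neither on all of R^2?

neither

F is quadratic, so its Hessian is the constant matrix H = [[2, -6], [-6, 2]].
det(H) = -32, tr(H) = 4.
det(H) < 0, so H is indefinite: neither convex nor concave.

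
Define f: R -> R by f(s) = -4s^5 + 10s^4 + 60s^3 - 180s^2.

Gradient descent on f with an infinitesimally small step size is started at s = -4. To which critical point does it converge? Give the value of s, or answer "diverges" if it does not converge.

f'(s) = -20s(s - 3)(s - 2)(s + 3), so f'(-4) = -3360.
Gradient descent moves in the -f' direction, i.e. s is increasing.
The nearest critical point in that direction is s = -3, where f'' = 1800 > 0 (a local minimum). The iterate converges there.

-3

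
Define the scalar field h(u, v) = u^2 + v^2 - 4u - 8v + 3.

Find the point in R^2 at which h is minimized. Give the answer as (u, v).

h(u,v) separates as P(u) + Q(v) + 3, so its minimum is min P + min Q + 3.
P'(u) = 2u - 4 vanishes at u ∈ {2}; Q'(v) = 2v - 8 vanishes at v ∈ {4}.
Local minima of P (where P''>0): P(2)=-4. Local minima of Q: Q(4)=-16.
So the global minimum of h is P(2) + Q(4) + 3 = -4 − 16 + 3 = -17, attained at (2, 4).

(2, 4)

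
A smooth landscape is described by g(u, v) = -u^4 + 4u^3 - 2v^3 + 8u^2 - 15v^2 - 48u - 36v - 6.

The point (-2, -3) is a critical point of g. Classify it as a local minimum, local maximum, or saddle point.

The mixed partial ∂²g/∂u∂v is 0, so the Hessian at any point is diag(g_uu, g_vv) = diag(4(-3u^2 + 6u + 4), -6(2v + 5)).
At (-2, -3): H = diag(-80, 6).
The eigenvalues have opposite signs, so H is indefinite: a saddle point.

saddle point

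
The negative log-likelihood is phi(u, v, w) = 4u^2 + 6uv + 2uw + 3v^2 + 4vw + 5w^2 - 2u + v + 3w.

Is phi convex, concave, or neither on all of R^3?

convex

phi is quadratic, so its Hessian is the constant matrix H = [[8, 6, 2], [6, 6, 4], [2, 4, 10]].
Leading principal minors: 8, 12, 64.
All positive ⇒ H ≻ 0 ⇒ convex.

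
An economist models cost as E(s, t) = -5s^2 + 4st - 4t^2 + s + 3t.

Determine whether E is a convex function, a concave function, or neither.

concave

E is quadratic, so its Hessian is the constant matrix H = [[-10, 4], [4, -8]].
det(H) = 64, tr(H) = -18.
det(H) > 0 and tr(H) < 0, so H is negative definite everywhere: concave.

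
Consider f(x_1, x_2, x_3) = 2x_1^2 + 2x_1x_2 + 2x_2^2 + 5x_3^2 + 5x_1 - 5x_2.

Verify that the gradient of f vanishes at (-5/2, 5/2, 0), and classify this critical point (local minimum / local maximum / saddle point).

∇f = (4x_1 + 2x_2 + 5, 2x_1 + 4x_2 - 5, 10x_3); substituting (-5/2, 5/2, 0) gives ∇f = (0, 0, 0), so (-5/2, 5/2, 0) is indeed a critical point.
The Hessian is constant: H = [[4, 2, 0], [2, 4, 0], [0, 0, 10]].
Leading principal minors: Δ₁ = 4, Δ₂ = 12, Δ₃ = 120.
All leading minors are positive, so H is positive definite: a local minimum.

local minimum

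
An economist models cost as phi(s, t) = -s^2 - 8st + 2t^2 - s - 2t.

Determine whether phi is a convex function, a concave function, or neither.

phi is quadratic, so its Hessian is the constant matrix H = [[-2, -8], [-8, 4]].
det(H) = -72, tr(H) = 2.
det(H) < 0, so H is indefinite: neither convex nor concave.

neither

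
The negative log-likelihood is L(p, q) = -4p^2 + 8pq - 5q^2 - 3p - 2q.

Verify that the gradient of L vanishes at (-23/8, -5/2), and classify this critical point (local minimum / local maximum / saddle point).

∇L = (-8p + 8q - 3, 8p - 10q - 2); substituting (-23/8, -5/2) gives ∇L = (0, 0), so (-23/8, -5/2) is indeed a critical point.
The Hessian of L is constant: H = [[-8, 8], [8, -10]].
det(H) = (-8)·(-10) − 8² = 16.
det(H) > 0 and tr(H) = -18 < 0, so H is negative definite and the point is a local maximum.

local maximum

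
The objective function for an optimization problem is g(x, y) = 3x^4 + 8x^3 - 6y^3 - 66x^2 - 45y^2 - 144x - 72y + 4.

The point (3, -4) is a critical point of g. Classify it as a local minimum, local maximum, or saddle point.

The mixed partial ∂²g/∂x∂y is 0, so the Hessian at any point is diag(g_xx, g_yy) = diag(12(3x^2 + 4x - 11), -18(2y + 5)).
At (3, -4): H = diag(336, 54).
Both eigenvalues are positive, so H is positive definite: a local minimum.

local minimum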